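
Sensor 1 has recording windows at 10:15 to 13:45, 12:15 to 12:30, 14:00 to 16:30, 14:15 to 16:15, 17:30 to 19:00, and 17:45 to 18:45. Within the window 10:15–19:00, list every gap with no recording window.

13:45-14:00, 16:30-17:30

After merging, the occupied span is 10:15-13:45, 14:00-16:30, 17:30-19:00.
Uncovered inside 10:15-19:00: 13:45-14:00, 16:30-17:30.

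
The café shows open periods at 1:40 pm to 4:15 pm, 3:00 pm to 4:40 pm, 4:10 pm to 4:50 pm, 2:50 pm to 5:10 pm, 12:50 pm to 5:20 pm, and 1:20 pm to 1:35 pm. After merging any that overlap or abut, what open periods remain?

12:50 pm–5:20 pm

Sort by start: 12:50 pm–5:20 pm, 1:20 pm–1:35 pm, 1:40 pm–4:15 pm, 2:50 pm–5:10 pm, 3:00 pm–4:40 pm, 4:10 pm–4:50 pm.
1:20 pm–1:35 pm overlaps/touches 12:50 pm–5:20 pm → extend to 12:50 pm–5:20 pm.
1:40 pm–4:15 pm overlaps/touches 12:50 pm–5:20 pm → extend to 12:50 pm–5:20 pm.
2:50 pm–5:10 pm overlaps/touches 12:50 pm–5:20 pm → extend to 12:50 pm–5:20 pm.
3:00 pm–4:40 pm overlaps/touches 12:50 pm–5:20 pm → extend to 12:50 pm–5:20 pm.
4:10 pm–4:50 pm overlaps/touches 12:50 pm–5:20 pm → extend to 12:50 pm–5:20 pm.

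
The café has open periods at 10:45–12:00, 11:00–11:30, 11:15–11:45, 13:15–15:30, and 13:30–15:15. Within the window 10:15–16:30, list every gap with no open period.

10:15–10:45, 12:00–13:15, 15:30–16:30

The merged coverage is 10:45–12:00, 13:15–15:30.
Uncovered inside 10:15–16:30: 10:15–10:45, 12:00–13:15, 15:30–16:30.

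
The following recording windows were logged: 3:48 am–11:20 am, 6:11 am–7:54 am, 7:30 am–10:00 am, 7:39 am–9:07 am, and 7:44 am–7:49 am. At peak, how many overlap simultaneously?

5

At 7:44 am, 5 of the intervals are simultaneously active.
No point has more.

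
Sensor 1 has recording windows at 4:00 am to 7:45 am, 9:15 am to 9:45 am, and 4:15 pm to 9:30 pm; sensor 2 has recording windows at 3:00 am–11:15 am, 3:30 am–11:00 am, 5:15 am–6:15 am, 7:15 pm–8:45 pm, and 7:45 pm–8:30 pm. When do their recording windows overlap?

B, merged: 3:00 am–11:15 am, 7:15 pm–8:45 pm.
4:00 am–7:45 am meets the second set on 4:00 am–7:45 am.
9:15 am–9:45 am meets the second set on 9:15 am–9:45 am.
4:15 pm–9:30 pm meets the second set on 7:15 pm–8:45 pm.

4:00 am–7:45 am, 9:15 am–9:45 am, 7:15 pm–8:45 pm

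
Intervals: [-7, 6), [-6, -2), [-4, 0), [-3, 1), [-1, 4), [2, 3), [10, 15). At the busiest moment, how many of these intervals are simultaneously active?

4

At -3, 4 of the intervals are simultaneously active.
No point has more.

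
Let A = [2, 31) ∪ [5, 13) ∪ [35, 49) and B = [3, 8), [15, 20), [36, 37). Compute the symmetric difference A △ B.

A, merged: [2, 31), [35, 49).
Only in the first: [2, 3), [8, 15), [20, 31), [35, 36), [37, 49).
Only in the second: none.
Together these are the periods covered by exactly one.

[2, 3) ∪ [8, 15) ∪ [20, 31) ∪ [35, 36) ∪ [37, 49)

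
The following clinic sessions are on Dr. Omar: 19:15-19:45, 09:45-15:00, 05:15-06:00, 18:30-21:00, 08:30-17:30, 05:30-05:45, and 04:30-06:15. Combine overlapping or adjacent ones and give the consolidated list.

04:30-06:15, 08:30-17:30, 18:30-21:00

Sort by start: 04:30-06:15, 05:15-06:00, 05:30-05:45, 08:30-17:30, 09:45-15:00, 18:30-21:00, 19:15-19:45.
05:15-06:00 overlaps/touches 04:30-06:15 → extend to 04:30-06:15.
05:30-05:45 overlaps/touches 04:30-06:15 → extend to 04:30-06:15.
08:30-17:30 is disjoint → start new block.
09:45-15:00 overlaps/touches 08:30-17:30 → extend to 08:30-17:30.
18:30-21:00 is disjoint → start new block.
19:15-19:45 overlaps/touches 18:30-21:00 → extend to 18:30-21:00.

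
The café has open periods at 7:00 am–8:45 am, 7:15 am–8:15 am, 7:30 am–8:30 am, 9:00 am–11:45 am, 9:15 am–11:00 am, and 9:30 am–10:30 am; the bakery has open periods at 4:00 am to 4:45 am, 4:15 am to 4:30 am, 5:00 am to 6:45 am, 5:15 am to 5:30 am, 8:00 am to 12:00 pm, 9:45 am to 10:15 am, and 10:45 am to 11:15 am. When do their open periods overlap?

8:00 am-8:45 am, 9:00 am-11:45 am

A, merged: 7:00 am-8:45 am, 9:00 am-11:45 am.
B, merged: 4:00 am-4:45 am, 5:00 am-6:45 am, 8:00 am-12:00 pm.
7:00 am-8:45 am ∩ B → 8:00 am-8:45 am.
9:00 am-11:45 am ∩ B → 9:00 am-11:45 am.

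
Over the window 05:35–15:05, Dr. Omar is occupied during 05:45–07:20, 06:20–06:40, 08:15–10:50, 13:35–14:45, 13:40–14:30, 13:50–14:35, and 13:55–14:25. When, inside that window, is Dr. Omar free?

05:35-05:45, 07:20-08:15, 10:50-13:35, 14:45-15:05

The merged coverage is 05:45-07:20, 08:15-10:50, 13:35-14:45.
Complement within 05:35-15:05: 05:35-05:45, 07:20-08:15, 10:50-13:35, 14:45-15:05.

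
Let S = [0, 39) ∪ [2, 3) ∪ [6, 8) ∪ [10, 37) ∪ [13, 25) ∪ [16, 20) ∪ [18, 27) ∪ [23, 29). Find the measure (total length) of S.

39

Merged: [0, 39).
Length: 39.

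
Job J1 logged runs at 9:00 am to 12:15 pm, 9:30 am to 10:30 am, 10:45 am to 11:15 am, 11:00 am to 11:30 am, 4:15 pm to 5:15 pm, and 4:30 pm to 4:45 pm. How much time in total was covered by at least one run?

4 h 15 min

Merged: 9:00 am-12:15 pm, 4:15 pm-5:15 pm.
Lengths: 3 h 15 min + 1 h = 4 h 15 min.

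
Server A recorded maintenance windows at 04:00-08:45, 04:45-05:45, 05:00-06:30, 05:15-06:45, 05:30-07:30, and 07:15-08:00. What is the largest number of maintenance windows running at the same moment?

Walk the sorted start/end points keeping a running depth.
The depth first hits 5 at 05:30.

5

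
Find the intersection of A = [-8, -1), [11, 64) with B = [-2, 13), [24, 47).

[-2, -1) ∪ [11, 13) ∪ [24, 47)

[-8, -1) overlaps B on [-2, -1).
[11, 64) overlaps B on [11, 13), [24, 47).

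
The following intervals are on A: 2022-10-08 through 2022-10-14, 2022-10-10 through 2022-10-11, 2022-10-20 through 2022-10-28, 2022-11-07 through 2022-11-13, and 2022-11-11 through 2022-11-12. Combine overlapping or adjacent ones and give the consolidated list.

2022-10-10 through 2022-10-11 overlaps/touches 2022-10-08 through 2022-10-14 → extend to 2022-10-08 through 2022-10-14.
2022-10-20 through 2022-10-28 is disjoint → start new block.
2022-11-07 through 2022-11-13 is disjoint → start new block.
2022-11-11 through 2022-11-12 overlaps/touches 2022-11-07 through 2022-11-13 → extend to 2022-11-07 through 2022-11-13.

2022-10-08 through 2022-10-14, 2022-10-20 through 2022-10-28, 2022-11-07 through 2022-11-13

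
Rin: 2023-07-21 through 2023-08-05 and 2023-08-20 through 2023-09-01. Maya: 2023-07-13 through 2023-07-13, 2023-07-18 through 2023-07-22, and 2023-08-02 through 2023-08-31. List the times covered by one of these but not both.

A \ B = 2023-07-23 through 2023-08-01, 2023-09-01 through 2023-09-01.
B \ A = 2023-07-13 through 2023-07-13, 2023-07-18 through 2023-07-20, 2023-08-06 through 2023-08-19.
Union of the two gives the symmetric difference.

2023-07-13 through 2023-07-13, 2023-07-18 through 2023-07-20, 2023-07-23 through 2023-08-01, 2023-08-06 through 2023-08-19, 2023-09-01 through 2023-09-01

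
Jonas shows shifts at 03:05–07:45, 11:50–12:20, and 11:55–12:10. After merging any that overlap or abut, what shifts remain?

03:05–07:45, 11:50–12:20

11:50–12:20 is disjoint → start new block.
11:55–12:10 overlaps/touches 11:50–12:20 → extend to 11:50–12:20.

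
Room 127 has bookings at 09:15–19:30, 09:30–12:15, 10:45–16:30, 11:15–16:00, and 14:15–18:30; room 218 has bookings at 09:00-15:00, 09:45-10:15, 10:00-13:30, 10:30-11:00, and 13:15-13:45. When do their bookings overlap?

First set merges to 09:15–19:30.
Second set merges to 09:00–15:00.
09:15–19:30 overlaps B on 09:15–15:00.

09:15–15:00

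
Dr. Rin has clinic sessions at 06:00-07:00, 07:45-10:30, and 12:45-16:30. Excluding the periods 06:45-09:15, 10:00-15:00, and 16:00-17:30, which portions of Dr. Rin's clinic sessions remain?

06:00-06:45, 09:15-10:00, 15:00-16:00

06:00-07:00 \ B = 06:00-06:45.
07:45-10:30 \ B = 09:15-10:00.
12:45-16:30 \ B = 15:00-16:00.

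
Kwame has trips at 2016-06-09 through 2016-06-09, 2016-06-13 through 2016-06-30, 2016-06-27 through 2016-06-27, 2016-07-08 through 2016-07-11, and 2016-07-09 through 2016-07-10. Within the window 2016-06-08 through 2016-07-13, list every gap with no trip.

After merging, the occupied span is 2016-06-09 through 2016-06-09, 2016-06-13 through 2016-06-30, 2016-07-08 through 2016-07-11.
Complement within 2016-06-08 through 2016-07-13: 2016-06-08 through 2016-06-08, 2016-06-10 through 2016-06-12, 2016-07-01 through 2016-07-07, 2016-07-12 through 2016-07-13.

2016-06-08 through 2016-06-08, 2016-06-10 through 2016-06-12, 2016-07-01 through 2016-07-07, 2016-07-12 through 2016-07-13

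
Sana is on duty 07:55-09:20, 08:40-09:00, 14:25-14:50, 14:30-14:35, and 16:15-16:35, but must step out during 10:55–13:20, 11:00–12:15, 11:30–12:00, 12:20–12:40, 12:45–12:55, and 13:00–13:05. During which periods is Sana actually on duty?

07:55–09:20, 14:25–14:50, 16:15–16:35

Merge the first list: 07:55–09:20, 14:25–14:50, 16:15–16:35.
Merge the second list: 10:55–13:20.
07:55–09:20: nothing removed.
14:25–14:50: nothing removed.
16:15–16:35: nothing removed.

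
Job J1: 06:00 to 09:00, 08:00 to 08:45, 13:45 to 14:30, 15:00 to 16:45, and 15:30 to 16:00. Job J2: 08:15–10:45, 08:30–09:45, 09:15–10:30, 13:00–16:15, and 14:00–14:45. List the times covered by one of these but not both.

Merge the first list: 06:00–09:00, 13:45–14:30, 15:00–16:45.
Merge the second list: 08:15–10:45, 13:00–16:15.
A \ B = 06:00–08:15, 16:15–16:45.
B \ A = 09:00–10:45, 13:00–13:45, 14:30–15:00.
Union of the two gives the symmetric difference.

06:00–08:15, 09:00–10:45, 13:00–13:45, 14:30–15:00, 16:15–16:45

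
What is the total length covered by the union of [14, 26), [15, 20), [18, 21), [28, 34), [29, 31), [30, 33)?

18

Merged: [14, 26), [28, 34).
Lengths: 12 + 6 = 18.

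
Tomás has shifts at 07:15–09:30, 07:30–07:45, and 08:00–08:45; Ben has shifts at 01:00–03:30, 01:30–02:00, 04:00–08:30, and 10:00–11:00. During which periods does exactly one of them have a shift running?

01:00–03:30, 04:00–07:15, 08:30–09:30, 10:00–11:00

First set merges to 07:15–09:30.
Second set merges to 01:00–03:30, 04:00–08:30, 10:00–11:00.
A but not B: 08:30–09:30.
B but not A: 01:00–03:30, 04:00–07:15, 10:00–11:00.
Combining gives A △ B.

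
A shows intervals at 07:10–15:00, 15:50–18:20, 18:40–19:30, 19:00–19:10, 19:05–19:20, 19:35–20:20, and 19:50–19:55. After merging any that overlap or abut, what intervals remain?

07:10–15:00, 15:50–18:20, 18:40–19:30, 19:35–20:20

15:50–18:20 is disjoint → start new block.
18:40–19:30 is disjoint → start new block.
19:00–19:10 overlaps/touches 18:40–19:30 → extend to 18:40–19:30.
19:05–19:20 overlaps/touches 18:40–19:30 → extend to 18:40–19:30.
19:35–20:20 is disjoint → start new block.
19:50–19:55 overlaps/touches 19:35–20:20 → extend to 19:35–20:20.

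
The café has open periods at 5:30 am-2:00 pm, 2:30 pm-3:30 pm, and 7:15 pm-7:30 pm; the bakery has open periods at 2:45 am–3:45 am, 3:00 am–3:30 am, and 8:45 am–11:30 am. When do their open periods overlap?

8:45 am–11:30 am

Second set merges to 2:45 am–3:45 am, 8:45 am–11:30 am.
5:30 am–2:00 pm overlaps B on 8:45 am–11:30 am.
2:30 pm–3:30 pm falls entirely outside B.
7:15 pm–7:30 pm falls entirely outside B.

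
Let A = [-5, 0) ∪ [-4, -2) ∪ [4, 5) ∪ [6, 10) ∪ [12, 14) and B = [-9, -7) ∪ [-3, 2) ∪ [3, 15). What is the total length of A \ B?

First set merges to [-5, 0), [4, 5), [6, 10), [12, 14).
A \ B = [-5, -3).
Total: 2.

2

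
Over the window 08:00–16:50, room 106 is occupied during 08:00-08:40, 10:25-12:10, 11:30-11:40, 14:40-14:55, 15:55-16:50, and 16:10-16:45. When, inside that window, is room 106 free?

08:40–10:25, 12:10–14:40, 14:55–15:55

Covered (merged): 08:00–08:40, 10:25–12:10, 14:40–14:55, 15:55–16:50.
Complement within 08:00–16:50: 08:40–10:25, 12:10–14:40, 14:55–15:55.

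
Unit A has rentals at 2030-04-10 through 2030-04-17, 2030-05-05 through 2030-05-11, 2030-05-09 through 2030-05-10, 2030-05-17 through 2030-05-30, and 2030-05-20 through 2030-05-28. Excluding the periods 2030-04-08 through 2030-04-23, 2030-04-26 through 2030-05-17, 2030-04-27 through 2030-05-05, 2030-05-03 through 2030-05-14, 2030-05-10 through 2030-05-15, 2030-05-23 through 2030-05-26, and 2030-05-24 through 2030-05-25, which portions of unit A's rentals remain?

First set merges to 2030-04-10 through 2030-04-17, 2030-05-05 through 2030-05-11, 2030-05-17 through 2030-05-30.
Second set merges to 2030-04-08 through 2030-04-23, 2030-04-26 through 2030-05-17, 2030-05-23 through 2030-05-26.
2030-04-10 through 2030-04-17: entirely removed.
2030-05-05 through 2030-05-11: entirely removed.
2030-05-17 through 2030-05-30 \ B = 2030-05-18 through 2030-05-22, 2030-05-27 through 2030-05-30.

2030-05-18 through 2030-05-22, 2030-05-27 through 2030-05-30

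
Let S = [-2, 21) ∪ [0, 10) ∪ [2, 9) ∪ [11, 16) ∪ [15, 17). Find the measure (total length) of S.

Merged: [-2, 21).
Length: 23.

23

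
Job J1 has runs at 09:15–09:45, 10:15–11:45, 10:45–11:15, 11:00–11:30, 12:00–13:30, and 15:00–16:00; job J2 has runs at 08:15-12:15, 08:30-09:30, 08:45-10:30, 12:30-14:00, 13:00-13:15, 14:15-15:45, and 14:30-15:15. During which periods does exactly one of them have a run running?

08:15-09:15, 09:45-10:15, 11:45-12:00, 12:15-12:30, 13:30-14:00, 14:15-15:00, 15:45-16:00

A, merged: 09:15-09:45, 10:15-11:45, 12:00-13:30, 15:00-16:00.
B, merged: 08:15-12:15, 12:30-14:00, 14:15-15:45.
A but not B: 12:15-12:30, 15:45-16:00.
B but not A: 08:15-09:15, 09:45-10:15, 11:45-12:00, 13:30-14:00, 14:15-15:00.
Combining gives A △ B.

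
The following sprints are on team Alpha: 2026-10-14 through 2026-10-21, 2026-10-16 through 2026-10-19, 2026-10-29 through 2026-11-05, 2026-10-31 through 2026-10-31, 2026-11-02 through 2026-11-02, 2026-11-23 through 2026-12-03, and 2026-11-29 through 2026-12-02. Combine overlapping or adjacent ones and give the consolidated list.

2026-10-16 through 2026-10-19 overlaps/touches 2026-10-14 through 2026-10-21 → extend to 2026-10-14 through 2026-10-21.
2026-10-29 through 2026-11-05 is disjoint → start new block.
2026-10-31 through 2026-10-31 overlaps/touches 2026-10-29 through 2026-11-05 → extend to 2026-10-29 through 2026-11-05.
2026-11-02 through 2026-11-02 overlaps/touches 2026-10-29 through 2026-11-05 → extend to 2026-10-29 through 2026-11-05.
2026-11-23 through 2026-12-03 is disjoint → start new block.
2026-11-29 through 2026-12-02 overlaps/touches 2026-11-23 through 2026-12-03 → extend to 2026-11-23 through 2026-12-03.

2026-10-14 through 2026-10-21, 2026-10-29 through 2026-11-05, 2026-11-23 through 2026-12-03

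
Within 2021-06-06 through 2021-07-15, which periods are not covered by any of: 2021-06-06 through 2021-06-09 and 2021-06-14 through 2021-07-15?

The merged coverage is 2021-06-06 through 2021-06-09, 2021-06-14 through 2021-07-15.
Complement within 2021-06-06 through 2021-07-15: 2021-06-10 through 2021-06-13.

2021-06-10 through 2021-06-13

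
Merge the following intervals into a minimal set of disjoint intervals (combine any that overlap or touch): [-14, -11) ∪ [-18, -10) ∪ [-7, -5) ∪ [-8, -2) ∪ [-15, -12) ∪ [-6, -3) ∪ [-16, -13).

[-18, -10) ∪ [-8, -2)

Sort by start: [-18, -10), [-16, -13), [-15, -12), [-14, -11), [-8, -2), [-7, -5), [-6, -3).
[-16, -13) overlaps/touches [-18, -10) → extend to [-18, -10).
[-15, -12) overlaps/touches [-18, -10) → extend to [-18, -10).
[-14, -11) overlaps/touches [-18, -10) → extend to [-18, -10).
[-8, -2) is disjoint → start new block.
[-7, -5) overlaps/touches [-8, -2) → extend to [-8, -2).
[-6, -3) overlaps/touches [-8, -2) → extend to [-8, -2).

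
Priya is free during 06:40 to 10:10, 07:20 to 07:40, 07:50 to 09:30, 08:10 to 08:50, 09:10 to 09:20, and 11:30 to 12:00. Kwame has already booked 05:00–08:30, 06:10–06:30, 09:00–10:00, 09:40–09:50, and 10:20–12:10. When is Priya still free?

First set merges to 06:40–10:10, 11:30–12:00.
Second set merges to 05:00–08:30, 09:00–10:00, 10:20–12:10.
06:40–10:10 with B removed leaves 08:30–09:00, 10:00–10:10.
11:30–12:00 lies entirely inside B → drops out.

08:30–09:00, 10:00–10:10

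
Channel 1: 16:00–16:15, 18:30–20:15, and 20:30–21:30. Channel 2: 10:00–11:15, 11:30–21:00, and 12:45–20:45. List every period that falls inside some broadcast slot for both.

Second set merges to 10:00-11:15, 11:30-21:00.
16:00-16:15 overlaps B on 16:00-16:15.
18:30-20:15 overlaps B on 18:30-20:15.
20:30-21:30 overlaps B on 20:30-21:00.

16:00-16:15, 18:30-20:15, 20:30-21:00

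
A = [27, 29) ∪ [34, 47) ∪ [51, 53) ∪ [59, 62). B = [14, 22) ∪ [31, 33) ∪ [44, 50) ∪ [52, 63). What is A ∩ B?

[27, 29): no overlap with the second set.
[34, 47) meets the second set on [44, 47).
[51, 53) meets the second set on [52, 53).
[59, 62) meets the second set on [59, 62).

[44, 47) ∪ [52, 53) ∪ [59, 62)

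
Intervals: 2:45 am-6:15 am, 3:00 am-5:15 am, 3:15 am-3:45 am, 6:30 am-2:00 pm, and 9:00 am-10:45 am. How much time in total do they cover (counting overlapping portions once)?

11 h

Merged: 2:45 am–6:15 am, 6:30 am–2:00 pm.
Lengths: 3 h 30 min + 7 h 30 min = 11 h.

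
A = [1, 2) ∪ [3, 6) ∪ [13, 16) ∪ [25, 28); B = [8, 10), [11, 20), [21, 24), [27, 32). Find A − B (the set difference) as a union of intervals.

[1, 2): no B overlap → unchanged.
[3, 6): no B overlap → unchanged.
[13, 16): fully covered by B → removed.
[25, 28) minus B → [25, 27).

[1, 2) ∪ [3, 6) ∪ [25, 27)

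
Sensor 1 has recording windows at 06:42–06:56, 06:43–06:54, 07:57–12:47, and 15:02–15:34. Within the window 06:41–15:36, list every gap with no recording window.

06:41–06:42, 06:56–07:57, 12:47–15:02, 15:34–15:36

Covered (merged): 06:42–06:56, 07:57–12:47, 15:02–15:34.
Uncovered inside 06:41–15:36: 06:41–06:42, 06:56–07:57, 12:47–15:02, 15:34–15:36.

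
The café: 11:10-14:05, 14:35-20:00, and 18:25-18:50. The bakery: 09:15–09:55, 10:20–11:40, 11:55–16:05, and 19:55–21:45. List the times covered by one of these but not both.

Merge the first list: 11:10–14:05, 14:35–20:00.
A but not B: 11:40–11:55, 16:05–19:55.
B but not A: 09:15–09:55, 10:20–11:10, 14:05–14:35, 20:00–21:45.
Combining gives A △ B.

09:15–09:55, 10:20–11:10, 11:40–11:55, 14:05–14:35, 16:05–19:55, 20:00–21:45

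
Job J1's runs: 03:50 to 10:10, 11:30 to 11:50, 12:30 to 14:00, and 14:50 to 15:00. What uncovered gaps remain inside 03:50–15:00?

10:10–11:30, 11:50–12:30, 14:00–14:50

Covered (merged): 03:50–10:10, 11:30–11:50, 12:30–14:00, 14:50–15:00.
Gaps within 03:50–15:00: 10:10–11:30, 11:50–12:30, 14:00–14:50.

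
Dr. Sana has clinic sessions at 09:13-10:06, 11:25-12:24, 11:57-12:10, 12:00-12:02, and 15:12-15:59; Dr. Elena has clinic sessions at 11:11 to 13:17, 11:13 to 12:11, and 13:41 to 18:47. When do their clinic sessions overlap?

11:25-12:24, 15:12-15:59

A, merged: 09:13-10:06, 11:25-12:24, 15:12-15:59.
B, merged: 11:11-13:17, 13:41-18:47.
09:13-10:06: no overlap with the second set.
11:25-12:24 meets the second set on 11:25-12:24.
15:12-15:59 meets the second set on 15:12-15:59.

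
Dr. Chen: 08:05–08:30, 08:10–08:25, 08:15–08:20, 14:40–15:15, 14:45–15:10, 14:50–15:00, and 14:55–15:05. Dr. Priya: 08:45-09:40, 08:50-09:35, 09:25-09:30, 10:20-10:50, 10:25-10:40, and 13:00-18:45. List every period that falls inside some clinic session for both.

14:40-15:15

Merge the first list: 08:05-08:30, 14:40-15:15.
Merge the second list: 08:45-09:40, 10:20-10:50, 13:00-18:45.
08:05-08:30 meets no B interval.
14:40-15:15 ∩ B → 14:40-15:15.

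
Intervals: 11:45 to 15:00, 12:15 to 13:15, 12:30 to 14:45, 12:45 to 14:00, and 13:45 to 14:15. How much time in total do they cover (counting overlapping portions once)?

Merged: 11:45–15:00.
Length: 3 h 15 min.

3 h 15 min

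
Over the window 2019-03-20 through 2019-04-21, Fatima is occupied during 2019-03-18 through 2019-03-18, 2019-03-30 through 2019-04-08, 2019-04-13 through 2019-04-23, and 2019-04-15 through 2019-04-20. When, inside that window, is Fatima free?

2019-03-20 through 2019-03-29, 2019-04-09 through 2019-04-12

After merging, the occupied span is 2019-03-18 through 2019-03-18, 2019-03-30 through 2019-04-08, 2019-04-13 through 2019-04-23.
Uncovered inside 2019-03-20 through 2019-04-21: 2019-03-20 through 2019-03-29, 2019-04-09 through 2019-04-12.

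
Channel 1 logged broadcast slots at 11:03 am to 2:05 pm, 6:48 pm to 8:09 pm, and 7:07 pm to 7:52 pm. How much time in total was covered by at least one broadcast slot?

Merged: 11:03 am-2:05 pm, 6:48 pm-8:09 pm.
Lengths: 3 h 2 min + 1 h 21 min = 4 h 23 min.

4 h 23 min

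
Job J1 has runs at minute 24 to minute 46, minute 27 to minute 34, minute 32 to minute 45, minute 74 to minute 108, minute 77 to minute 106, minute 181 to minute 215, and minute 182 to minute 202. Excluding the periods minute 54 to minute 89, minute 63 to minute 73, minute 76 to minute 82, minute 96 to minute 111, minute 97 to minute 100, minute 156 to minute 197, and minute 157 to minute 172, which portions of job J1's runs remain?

minute 24 to minute 46, minute 89 to minute 96, minute 197 to minute 215

Merge the first list: minute 24 to minute 46, minute 74 to minute 108, minute 181 to minute 215.
Merge the second list: minute 54 to minute 89, minute 96 to minute 111, minute 156 to minute 197.
minute 24 to minute 46 is untouched.
minute 74 to minute 108 with B removed leaves minute 89 to minute 96.
minute 181 to minute 215 with B removed leaves minute 197 to minute 215.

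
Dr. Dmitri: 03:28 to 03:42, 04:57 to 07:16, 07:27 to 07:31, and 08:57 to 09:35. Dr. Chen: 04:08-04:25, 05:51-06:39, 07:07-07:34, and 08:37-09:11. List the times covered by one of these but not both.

A \ B = 03:28-03:42, 04:57-05:51, 06:39-07:07, 09:11-09:35.
B \ A = 04:08-04:25, 07:16-07:27, 07:31-07:34, 08:37-08:57.
Union of the two gives the symmetric difference.

03:28-03:42, 04:08-04:25, 04:57-05:51, 06:39-07:07, 07:16-07:27, 07:31-07:34, 08:37-08:57, 09:11-09:35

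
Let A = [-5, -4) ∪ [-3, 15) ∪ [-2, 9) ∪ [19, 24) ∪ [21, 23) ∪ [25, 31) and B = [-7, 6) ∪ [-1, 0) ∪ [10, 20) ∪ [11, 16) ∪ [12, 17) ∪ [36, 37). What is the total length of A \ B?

14

A, merged: [-5, -4), [-3, 15), [19, 24), [25, 31).
B, merged: [-7, 6), [10, 20), [36, 37).
A \ B = [6, 10), [20, 24), [25, 31).
Total: 4 + 4 + 6 = 14.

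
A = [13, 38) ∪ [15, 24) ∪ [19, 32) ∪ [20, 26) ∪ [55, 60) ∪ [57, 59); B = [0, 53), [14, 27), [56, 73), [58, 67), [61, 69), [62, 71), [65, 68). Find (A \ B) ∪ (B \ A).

[0, 13) ∪ [38, 53) ∪ [55, 56) ∪ [60, 73)

Merge the first list: [13, 38), [55, 60).
Merge the second list: [0, 53), [56, 73).
A but not B: [55, 56).
B but not A: [0, 13), [38, 53), [60, 73).
Combining gives A △ B.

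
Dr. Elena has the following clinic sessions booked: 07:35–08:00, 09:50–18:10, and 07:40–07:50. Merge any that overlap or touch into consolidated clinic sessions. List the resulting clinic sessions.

Sort by start: 07:35–08:00, 07:40–07:50, 09:50–18:10.
07:40–07:50 overlaps/touches 07:35–08:00 → extend to 07:35–08:00.
09:50–18:10 is disjoint → start new block.

07:35–08:00, 09:50–18:10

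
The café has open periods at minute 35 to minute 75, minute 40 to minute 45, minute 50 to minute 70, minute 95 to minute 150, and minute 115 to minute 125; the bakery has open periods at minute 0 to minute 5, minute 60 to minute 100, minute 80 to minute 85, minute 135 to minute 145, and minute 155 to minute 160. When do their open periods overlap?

First set merges to minute 35 to minute 75, minute 95 to minute 150.
Second set merges to minute 0 to minute 5, minute 60 to minute 100, minute 135 to minute 145, minute 155 to minute 160.
minute 35 to minute 75 ∩ B → minute 60 to minute 75.
minute 95 to minute 150 ∩ B → minute 95 to minute 100, minute 135 to minute 145.

minute 60 to minute 75, minute 95 to minute 100, minute 135 to minute 145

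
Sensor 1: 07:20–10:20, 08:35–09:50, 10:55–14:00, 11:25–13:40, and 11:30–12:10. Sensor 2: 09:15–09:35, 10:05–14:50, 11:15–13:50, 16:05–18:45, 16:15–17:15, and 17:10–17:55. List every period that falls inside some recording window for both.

Merge the first list: 07:20–10:20, 10:55–14:00.
Merge the second list: 09:15–09:35, 10:05–14:50, 16:05–18:45.
07:20–10:20 meets the second set on 09:15–09:35, 10:05–10:20.
10:55–14:00 meets the second set on 10:55–14:00.

09:15–09:35, 10:05–10:20, 10:55–14:00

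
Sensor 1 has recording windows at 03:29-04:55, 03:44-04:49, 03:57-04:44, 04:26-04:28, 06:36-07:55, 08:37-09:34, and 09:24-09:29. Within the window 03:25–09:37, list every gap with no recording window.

The merged coverage is 03:29–04:55, 06:36–07:55, 08:37–09:34.
Gaps within 03:25–09:37: 03:25–03:29, 04:55–06:36, 07:55–08:37, 09:34–09:37.

03:25–03:29, 04:55–06:36, 07:55–08:37, 09:34–09:37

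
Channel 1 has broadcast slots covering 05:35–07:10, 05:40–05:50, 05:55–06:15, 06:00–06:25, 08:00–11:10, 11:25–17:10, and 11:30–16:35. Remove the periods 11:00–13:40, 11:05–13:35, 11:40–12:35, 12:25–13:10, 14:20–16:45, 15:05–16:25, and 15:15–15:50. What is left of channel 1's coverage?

05:35-07:10, 08:00-11:00, 13:40-14:20, 16:45-17:10

First set merges to 05:35-07:10, 08:00-11:10, 11:25-17:10.
Second set merges to 11:00-13:40, 14:20-16:45.
05:35-07:10: no B overlap → unchanged.
08:00-11:10 minus B → 08:00-11:00.
11:25-17:10 minus B → 13:40-14:20, 16:45-17:10.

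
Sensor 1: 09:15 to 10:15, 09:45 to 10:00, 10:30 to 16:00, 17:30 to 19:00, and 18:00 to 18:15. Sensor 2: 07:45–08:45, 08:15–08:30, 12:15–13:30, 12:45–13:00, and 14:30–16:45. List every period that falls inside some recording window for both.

Merge the first list: 09:15-10:15, 10:30-16:00, 17:30-19:00.
Merge the second list: 07:45-08:45, 12:15-13:30, 14:30-16:45.
09:15-10:15: no overlap with the second set.
10:30-16:00 meets the second set on 12:15-13:30, 14:30-16:00.
17:30-19:00: no overlap with the second set.

12:15-13:30, 14:30-16:00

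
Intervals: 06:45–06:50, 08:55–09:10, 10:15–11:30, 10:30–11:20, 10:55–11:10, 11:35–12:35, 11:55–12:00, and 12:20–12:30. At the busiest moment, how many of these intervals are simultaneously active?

3

At 10:55, 3 of the intervals are simultaneously active.
No point has more.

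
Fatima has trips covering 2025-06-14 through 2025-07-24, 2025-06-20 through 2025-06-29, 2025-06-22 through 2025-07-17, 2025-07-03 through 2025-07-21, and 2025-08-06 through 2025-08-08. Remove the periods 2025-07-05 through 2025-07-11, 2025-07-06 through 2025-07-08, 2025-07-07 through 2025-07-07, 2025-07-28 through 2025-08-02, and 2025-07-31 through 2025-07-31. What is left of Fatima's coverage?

A, merged: 2025-06-14 through 2025-07-24, 2025-08-06 through 2025-08-08.
B, merged: 2025-07-05 through 2025-07-11, 2025-07-28 through 2025-08-02.
2025-06-14 through 2025-07-24 with B removed leaves 2025-06-14 through 2025-07-04, 2025-07-12 through 2025-07-24.
2025-08-06 through 2025-08-08 is untouched.

2025-06-14 through 2025-07-04, 2025-07-12 through 2025-07-24, 2025-08-06 through 2025-08-08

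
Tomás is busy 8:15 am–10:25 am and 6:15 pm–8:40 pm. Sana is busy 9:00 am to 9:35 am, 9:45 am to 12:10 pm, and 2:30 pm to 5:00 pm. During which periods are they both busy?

8:15 am–10:25 am meets the second set on 9:00 am–9:35 am, 9:45 am–10:25 am.
6:15 pm–8:40 pm: no overlap with the second set.

9:00 am–9:35 am, 9:45 am–10:25 am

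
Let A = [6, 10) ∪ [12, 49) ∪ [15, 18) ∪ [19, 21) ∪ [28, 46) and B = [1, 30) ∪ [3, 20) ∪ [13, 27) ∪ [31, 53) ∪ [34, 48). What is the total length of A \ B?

1

First set merges to [6, 10), [12, 49).
Second set merges to [1, 30), [31, 53).
A \ B = [30, 31).
Total: 1.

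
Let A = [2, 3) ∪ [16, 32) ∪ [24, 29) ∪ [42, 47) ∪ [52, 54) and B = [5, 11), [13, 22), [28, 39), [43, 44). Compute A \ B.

Merge the first list: [2, 3), [16, 32), [42, 47), [52, 54).
[2, 3): nothing removed.
[16, 32) \ B = [22, 28).
[42, 47) \ B = [42, 43), [44, 47).
[52, 54): nothing removed.

[2, 3) ∪ [22, 28) ∪ [42, 43) ∪ [44, 47) ∪ [52, 54)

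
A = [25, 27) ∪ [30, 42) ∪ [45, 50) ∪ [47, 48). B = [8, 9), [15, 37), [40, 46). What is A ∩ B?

[25, 27) ∪ [30, 37) ∪ [40, 42) ∪ [45, 46)

First set merges to [25, 27), [30, 42), [45, 50).
[25, 27) ∩ B → [25, 27).
[30, 42) ∩ B → [30, 37), [40, 42).
[45, 50) ∩ B → [45, 46).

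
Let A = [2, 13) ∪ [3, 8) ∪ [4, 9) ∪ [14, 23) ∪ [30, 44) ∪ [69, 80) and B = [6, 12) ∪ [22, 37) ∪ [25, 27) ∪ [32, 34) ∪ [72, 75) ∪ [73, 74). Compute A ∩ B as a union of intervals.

A, merged: [2, 13), [14, 23), [30, 44), [69, 80).
B, merged: [6, 12), [22, 37), [72, 75).
[2, 13) ∩ B → [6, 12).
[14, 23) ∩ B → [22, 23).
[30, 44) ∩ B → [30, 37).
[69, 80) ∩ B → [72, 75).

[6, 12) ∪ [22, 23) ∪ [30, 37) ∪ [72, 75)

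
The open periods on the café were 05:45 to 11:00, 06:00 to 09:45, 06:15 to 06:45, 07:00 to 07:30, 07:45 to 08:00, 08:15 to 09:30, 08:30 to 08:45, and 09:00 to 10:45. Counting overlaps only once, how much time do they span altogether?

5 h 15 min

Merged: 05:45-11:00.
Length: 5 h 15 min.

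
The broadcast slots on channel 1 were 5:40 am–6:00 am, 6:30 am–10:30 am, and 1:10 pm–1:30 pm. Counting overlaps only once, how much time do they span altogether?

4 h 40 min

Merged: 5:40 am–6:00 am, 6:30 am–10:30 am, 1:10 pm–1:30 pm.
Lengths: 20 min + 4 h + 20 min = 4 h 40 min.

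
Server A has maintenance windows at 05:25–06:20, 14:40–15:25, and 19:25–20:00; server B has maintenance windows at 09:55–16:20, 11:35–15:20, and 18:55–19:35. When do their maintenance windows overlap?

14:40–15:25, 19:25–19:35

Second set merges to 09:55–16:20, 18:55–19:35.
05:25–06:20 falls entirely outside B.
14:40–15:25 overlaps B on 14:40–15:25.
19:25–20:00 overlaps B on 19:25–19:35.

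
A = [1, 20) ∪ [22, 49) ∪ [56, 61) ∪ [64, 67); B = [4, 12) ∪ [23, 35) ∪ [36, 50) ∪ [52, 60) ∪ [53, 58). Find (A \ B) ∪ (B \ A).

[1, 4) ∪ [12, 20) ∪ [22, 23) ∪ [35, 36) ∪ [49, 50) ∪ [52, 56) ∪ [60, 61) ∪ [64, 67)

Merge the second list: [4, 12), [23, 35), [36, 50), [52, 60).
A but not B: [1, 4), [12, 20), [22, 23), [35, 36), [60, 61), [64, 67).
B but not A: [49, 50), [52, 56).
Combining gives A △ B.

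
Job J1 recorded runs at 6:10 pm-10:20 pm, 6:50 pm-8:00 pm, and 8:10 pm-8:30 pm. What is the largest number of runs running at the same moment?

Walk the sorted start/end points keeping a running depth.
The depth first hits 2 at 6:50 pm.

2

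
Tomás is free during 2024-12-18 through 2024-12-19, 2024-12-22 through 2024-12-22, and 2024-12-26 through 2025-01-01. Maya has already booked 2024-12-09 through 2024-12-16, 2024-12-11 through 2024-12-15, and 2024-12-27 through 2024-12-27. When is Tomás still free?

Merge the second list: 2024-12-09 through 2024-12-16, 2024-12-27 through 2024-12-27.
2024-12-18 through 2024-12-19 is untouched.
2024-12-22 through 2024-12-22 is untouched.
2024-12-26 through 2025-01-01 with B removed leaves 2024-12-26 through 2024-12-26, 2024-12-28 through 2025-01-01.

2024-12-18 through 2024-12-19, 2024-12-22 through 2024-12-22, 2024-12-26 through 2024-12-26, 2024-12-28 through 2025-01-01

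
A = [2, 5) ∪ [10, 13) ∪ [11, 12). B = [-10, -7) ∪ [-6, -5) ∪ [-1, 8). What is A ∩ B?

First set merges to [2, 5), [10, 13).
[2, 5) ∩ B → [2, 5).
[10, 13) meets no B interval.

[2, 5)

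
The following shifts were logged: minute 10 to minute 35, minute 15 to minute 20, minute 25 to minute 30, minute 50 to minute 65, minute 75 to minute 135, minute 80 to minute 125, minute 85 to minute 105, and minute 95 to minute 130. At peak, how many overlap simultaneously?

4

Sweep endpoints in order; track running count of active intervals.
Peak of 4 reached at minute 95.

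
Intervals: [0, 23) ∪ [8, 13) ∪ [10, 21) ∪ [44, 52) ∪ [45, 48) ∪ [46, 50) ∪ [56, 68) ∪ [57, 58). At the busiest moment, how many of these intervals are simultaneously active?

3

At 10, 3 of the intervals are simultaneously active.
No point has more.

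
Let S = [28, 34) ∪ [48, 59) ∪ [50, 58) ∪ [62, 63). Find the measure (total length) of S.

Merged: [28, 34), [48, 59), [62, 63).
Lengths: 6 + 11 + 1 = 18.

18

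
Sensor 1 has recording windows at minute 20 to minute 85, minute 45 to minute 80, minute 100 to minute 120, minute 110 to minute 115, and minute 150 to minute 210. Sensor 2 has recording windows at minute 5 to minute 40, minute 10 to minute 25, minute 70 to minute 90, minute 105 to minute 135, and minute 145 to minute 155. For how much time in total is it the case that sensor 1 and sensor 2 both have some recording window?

First set merges to minute 20 to minute 85, minute 100 to minute 120, minute 150 to minute 210.
Second set merges to minute 5 to minute 40, minute 70 to minute 90, minute 105 to minute 135, minute 145 to minute 155.
A ∩ B = minute 20 to minute 40, minute 70 to minute 85, minute 105 to minute 120, minute 150 to minute 155.
Total: 20 minutes + 15 minutes + 15 minutes + 5 minutes = 55 minutes.

55 minutes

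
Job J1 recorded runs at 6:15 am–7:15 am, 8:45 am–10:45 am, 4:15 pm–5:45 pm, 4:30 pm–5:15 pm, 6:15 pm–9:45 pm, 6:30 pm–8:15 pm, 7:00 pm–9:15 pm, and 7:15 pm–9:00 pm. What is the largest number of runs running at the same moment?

4

Sweep endpoints in order; track running count of active intervals.
Peak of 4 reached at 7:15 pm.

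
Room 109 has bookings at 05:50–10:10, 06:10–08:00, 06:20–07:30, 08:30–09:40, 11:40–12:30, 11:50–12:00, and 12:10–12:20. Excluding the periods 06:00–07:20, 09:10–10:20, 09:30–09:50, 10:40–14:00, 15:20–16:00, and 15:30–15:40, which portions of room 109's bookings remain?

05:50-06:00, 07:20-09:10

A, merged: 05:50-10:10, 11:40-12:30.
B, merged: 06:00-07:20, 09:10-10:20, 10:40-14:00, 15:20-16:00.
05:50-10:10 \ B = 05:50-06:00, 07:20-09:10.
11:40-12:30: entirely removed.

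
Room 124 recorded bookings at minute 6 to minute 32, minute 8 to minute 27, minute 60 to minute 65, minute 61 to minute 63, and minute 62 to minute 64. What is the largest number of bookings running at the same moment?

Sweep endpoints in order; track running count of active intervals.
Peak of 3 reached at minute 62.

3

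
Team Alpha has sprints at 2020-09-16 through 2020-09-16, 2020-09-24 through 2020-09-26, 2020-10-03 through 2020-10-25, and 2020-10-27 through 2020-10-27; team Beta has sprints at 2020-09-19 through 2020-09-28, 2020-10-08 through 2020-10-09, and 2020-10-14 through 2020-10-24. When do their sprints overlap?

2020-09-24 through 2020-09-26, 2020-10-08 through 2020-10-09, 2020-10-14 through 2020-10-24

2020-09-16 through 2020-09-16 falls entirely outside B.
2020-09-24 through 2020-09-26 overlaps B on 2020-09-24 through 2020-09-26.
2020-10-03 through 2020-10-25 overlaps B on 2020-10-08 through 2020-10-09, 2020-10-14 through 2020-10-24.
2020-10-27 through 2020-10-27 falls entirely outside B.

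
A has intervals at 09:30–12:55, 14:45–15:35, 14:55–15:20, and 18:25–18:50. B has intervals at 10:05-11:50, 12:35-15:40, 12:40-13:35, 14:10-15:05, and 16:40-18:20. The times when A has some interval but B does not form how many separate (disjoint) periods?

First set merges to 09:30–12:55, 14:45–15:35, 18:25–18:50.
Second set merges to 10:05–11:50, 12:35–15:40, 16:40–18:20.
A \ B = 09:30–10:05, 11:50–12:35, 18:25–18:50.
That is 3 disjoint pieces.

3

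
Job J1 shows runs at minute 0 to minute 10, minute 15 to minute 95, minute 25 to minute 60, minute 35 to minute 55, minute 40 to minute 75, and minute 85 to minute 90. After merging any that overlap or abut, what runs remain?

minute 0 to minute 10, minute 15 to minute 95

minute 15 to minute 95 is disjoint → start new block.
minute 25 to minute 60 overlaps/touches minute 15 to minute 95 → extend to minute 15 to minute 95.
minute 35 to minute 55 overlaps/touches minute 15 to minute 95 → extend to minute 15 to minute 95.
minute 40 to minute 75 overlaps/touches minute 15 to minute 95 → extend to minute 15 to minute 95.
minute 85 to minute 90 overlaps/touches minute 15 to minute 95 → extend to minute 15 to minute 95.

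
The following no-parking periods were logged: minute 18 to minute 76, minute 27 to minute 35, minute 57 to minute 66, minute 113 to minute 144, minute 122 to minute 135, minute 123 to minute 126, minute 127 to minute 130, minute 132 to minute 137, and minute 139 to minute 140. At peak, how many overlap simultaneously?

3

Walk the sorted start/end points keeping a running depth.
The depth first hits 3 at minute 123.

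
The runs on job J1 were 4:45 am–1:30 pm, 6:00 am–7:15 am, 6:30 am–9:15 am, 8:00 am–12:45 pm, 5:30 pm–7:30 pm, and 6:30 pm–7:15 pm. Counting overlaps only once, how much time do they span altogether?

10 h 45 min

Merged: 4:45 am–1:30 pm, 5:30 pm–7:30 pm.
Lengths: 8 h 45 min + 2 h = 10 h 45 min.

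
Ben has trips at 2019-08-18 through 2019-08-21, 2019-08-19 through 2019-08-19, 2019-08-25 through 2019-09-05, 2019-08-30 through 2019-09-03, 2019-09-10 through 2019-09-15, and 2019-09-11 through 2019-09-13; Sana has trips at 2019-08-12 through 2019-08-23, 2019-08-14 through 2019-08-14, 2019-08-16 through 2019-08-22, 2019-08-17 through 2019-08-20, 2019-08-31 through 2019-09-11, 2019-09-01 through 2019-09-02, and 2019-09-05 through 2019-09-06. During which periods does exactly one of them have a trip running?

A, merged: 2019-08-18 through 2019-08-21, 2019-08-25 through 2019-09-05, 2019-09-10 through 2019-09-15.
B, merged: 2019-08-12 through 2019-08-23, 2019-08-31 through 2019-09-11.
A but not B: 2019-08-25 through 2019-08-30, 2019-09-12 through 2019-09-15.
B but not A: 2019-08-12 through 2019-08-17, 2019-08-22 through 2019-08-23, 2019-09-06 through 2019-09-09.
Combining gives A △ B.

2019-08-12 through 2019-08-17, 2019-08-22 through 2019-08-23, 2019-08-25 through 2019-08-30, 2019-09-06 through 2019-09-09, 2019-09-12 through 2019-09-15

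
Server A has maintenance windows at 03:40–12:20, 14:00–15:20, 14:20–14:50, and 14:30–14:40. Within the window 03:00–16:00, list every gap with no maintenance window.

Covered (merged): 03:40–12:20, 14:00–15:20.
Uncovered inside 03:00–16:00: 03:00–03:40, 12:20–14:00, 15:20–16:00.

03:00–03:40, 12:20–14:00, 15:20–16:00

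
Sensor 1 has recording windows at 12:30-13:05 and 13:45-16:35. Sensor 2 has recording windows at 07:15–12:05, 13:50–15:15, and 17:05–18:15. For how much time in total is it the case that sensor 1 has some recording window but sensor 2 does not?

2 h

A \ B = 12:30-13:05, 13:45-13:50, 15:15-16:35.
Total: 35 min + 5 min + 1 h 20 min = 2 h.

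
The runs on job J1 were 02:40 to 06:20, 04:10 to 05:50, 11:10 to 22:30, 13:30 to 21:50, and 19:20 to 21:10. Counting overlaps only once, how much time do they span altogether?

Merged: 02:40-06:20, 11:10-22:30.
Lengths: 3 h 40 min + 11 h 20 min = 15 h.

15 h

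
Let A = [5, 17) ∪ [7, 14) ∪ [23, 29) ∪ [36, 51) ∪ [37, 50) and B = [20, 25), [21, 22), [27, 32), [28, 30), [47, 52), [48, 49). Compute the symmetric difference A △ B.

Merge the first list: [5, 17), [23, 29), [36, 51).
Merge the second list: [20, 25), [27, 32), [47, 52).
A but not B: [5, 17), [25, 27), [36, 47).
B but not A: [20, 23), [29, 32), [51, 52).
Combining gives A △ B.

[5, 17) ∪ [20, 23) ∪ [25, 27) ∪ [29, 32) ∪ [36, 47) ∪ [51, 52)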